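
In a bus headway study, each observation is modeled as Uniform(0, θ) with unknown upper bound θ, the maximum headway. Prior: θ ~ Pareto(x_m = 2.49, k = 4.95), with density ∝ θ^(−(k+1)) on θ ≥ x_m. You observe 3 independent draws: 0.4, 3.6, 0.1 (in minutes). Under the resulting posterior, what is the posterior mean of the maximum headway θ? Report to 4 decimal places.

4.1180

A Pareto(scale x_m, shape k) prior on the upper bound θ of Uniform(0, θ) is conjugate: posterior is Pareto(max(x_m, max xᵢ), k + n).
Sample maximum = 3.6; prior scale x_m = 2.49 → posterior scale = max = 3.60.
Posterior shape = 4.95 + 3 = 7.95.
E[θ|data] = k·x_m/(k−1) = 7.95·3.60/6.95 = 4.1180.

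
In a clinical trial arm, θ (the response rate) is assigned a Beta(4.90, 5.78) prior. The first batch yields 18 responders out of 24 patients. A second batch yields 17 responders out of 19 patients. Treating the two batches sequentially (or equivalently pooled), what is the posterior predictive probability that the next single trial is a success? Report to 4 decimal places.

0.7433

The Beta prior is conjugate to a Binomial/Bernoulli likelihood; the update adds successes to α and failures to β.
After batch 1: Beta(4.90+18, 5.78+6) = Beta(22.90, 11.78).
After batch 2: Beta(22.90+17, 11.78+2) = Beta(39.90, 13.78).
For a single future Bernoulli trial, P(success | data) = α/(α+β) = 0.7433.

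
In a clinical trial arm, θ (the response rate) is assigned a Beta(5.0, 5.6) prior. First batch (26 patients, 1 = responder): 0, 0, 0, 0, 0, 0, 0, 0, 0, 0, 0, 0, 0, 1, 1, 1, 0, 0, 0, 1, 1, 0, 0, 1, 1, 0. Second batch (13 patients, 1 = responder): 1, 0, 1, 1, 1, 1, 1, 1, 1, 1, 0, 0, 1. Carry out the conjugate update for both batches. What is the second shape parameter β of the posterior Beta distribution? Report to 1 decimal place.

27.6

The Beta prior is conjugate to a Binomial/Bernoulli likelihood; the update adds successes to α and failures to β.
After batch 1: Beta(5.0+7, 5.6+19) = Beta(12.0, 24.6).
After batch 2: Beta(12.0+10, 24.6+3) = Beta(22.0, 27.6).
Posterior β = 27.6.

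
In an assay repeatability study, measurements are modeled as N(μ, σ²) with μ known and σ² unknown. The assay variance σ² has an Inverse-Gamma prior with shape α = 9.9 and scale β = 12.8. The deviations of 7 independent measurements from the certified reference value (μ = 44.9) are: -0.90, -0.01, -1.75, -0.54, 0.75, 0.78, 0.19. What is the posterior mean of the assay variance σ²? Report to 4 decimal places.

With known mean μ and an Inverse-Gamma(α, β) prior on σ², the Normal likelihood is conjugate: posterior is Inv-Gamma(α + n/2, β + Σ(xᵢ−μ)²/2).
Σ(xᵢ−μ)² = (-0.90)² + (-0.01)² + (-1.75)² + (-0.54)² + (0.75)² + (0.78)² + (0.19)² = 5.3712.
Posterior: Inv-Gamma(9.9 + 7/2, 12.8 + 5.3712/2) = Inv-Gamma(13.40, 15.48560).
E[σ²|data] = β/(α−1) = 15.48560/12.40 = 1.2488.

1.2488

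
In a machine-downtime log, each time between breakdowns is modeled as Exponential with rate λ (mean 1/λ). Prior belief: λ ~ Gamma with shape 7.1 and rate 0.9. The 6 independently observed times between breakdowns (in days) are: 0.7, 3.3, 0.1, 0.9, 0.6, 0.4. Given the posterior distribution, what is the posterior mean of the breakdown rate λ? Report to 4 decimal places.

With a Gamma(shape α, rate β) prior on the exponential rate λ, the posterior after n observations with total T = Σxᵢ is Gamma(α+n, β+T).
Sum of observations T = 6.0 days; n = 6.
Posterior: Gamma(7.1+6, 0.9+6.0) = Gamma(13.1, 6.9).
Posterior mean of λ = α/β = 13.1/6.9 = 1.8986.

1.8986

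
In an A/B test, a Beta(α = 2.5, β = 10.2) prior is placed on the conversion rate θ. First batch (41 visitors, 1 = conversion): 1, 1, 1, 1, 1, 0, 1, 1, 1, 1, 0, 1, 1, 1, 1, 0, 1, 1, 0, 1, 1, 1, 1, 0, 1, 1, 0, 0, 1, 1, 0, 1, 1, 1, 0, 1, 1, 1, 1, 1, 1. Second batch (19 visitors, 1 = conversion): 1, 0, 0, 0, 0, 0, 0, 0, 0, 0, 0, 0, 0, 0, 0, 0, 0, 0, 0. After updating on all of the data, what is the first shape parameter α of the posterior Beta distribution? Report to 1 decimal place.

The Beta prior is conjugate to a Binomial/Bernoulli likelihood; the update adds successes to α and failures to β.
After batch 1: Beta(2.5+32, 10.2+9) = Beta(34.5, 19.2).
After batch 2: Beta(34.5+1, 19.2+18) = Beta(35.5, 37.2).
Posterior α = 35.5.

35.5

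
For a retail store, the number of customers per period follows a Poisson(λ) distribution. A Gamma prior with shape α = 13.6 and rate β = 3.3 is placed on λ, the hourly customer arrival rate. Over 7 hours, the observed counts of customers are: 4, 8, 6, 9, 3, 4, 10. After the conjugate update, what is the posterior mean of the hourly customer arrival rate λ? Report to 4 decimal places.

5.5922

With a Gamma(shape α, rate β) prior, the Poisson likelihood is conjugate: the posterior is Gamma(α + ΣXᵢ, β + n).
Sum of counts S = 44 over n = 7 hours.
Posterior: Gamma(α+S, β+n) = Gamma(13.6+44, 3.3+7) = Gamma(57.6, 10.3).
Posterior mean = α/β = 57.6/10.3 = 5.5922.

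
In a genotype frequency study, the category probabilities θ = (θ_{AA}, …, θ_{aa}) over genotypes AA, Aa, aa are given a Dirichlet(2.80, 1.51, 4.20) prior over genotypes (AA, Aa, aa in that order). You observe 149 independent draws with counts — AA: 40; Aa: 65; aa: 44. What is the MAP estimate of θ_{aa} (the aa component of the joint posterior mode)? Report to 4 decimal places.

0.3055

The Dirichlet prior is conjugate to the Multinomial likelihood: each posterior αⱼ = prior αⱼ + observed count nⱼ.
Posterior concentration: (42.80, 66.51, 48.20), total = 157.51.
Joint mode component: (α_{aa}−1)/(Σα−K) = 47.20/154.51 = 0.3055.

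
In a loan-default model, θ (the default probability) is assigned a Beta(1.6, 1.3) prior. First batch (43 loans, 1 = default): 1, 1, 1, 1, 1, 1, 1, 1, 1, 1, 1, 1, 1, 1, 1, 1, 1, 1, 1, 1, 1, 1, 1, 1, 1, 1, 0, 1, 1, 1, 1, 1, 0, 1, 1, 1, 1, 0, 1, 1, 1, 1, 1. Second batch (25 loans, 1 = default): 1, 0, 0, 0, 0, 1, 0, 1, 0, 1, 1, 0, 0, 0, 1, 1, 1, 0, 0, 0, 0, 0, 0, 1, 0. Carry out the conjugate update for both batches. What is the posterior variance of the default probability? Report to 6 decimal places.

0.002842

The Beta prior is conjugate to a Binomial/Bernoulli likelihood; the update adds successes to α and failures to β.
After batch 1: Beta(1.6+40, 1.3+3) = Beta(41.6, 4.3).
After batch 2: Beta(41.6+9, 4.3+16) = Beta(50.6, 20.3).
Var = αβ/((α+β)²(α+β+1)) = 50.6·20.3/(70.9²·71.9) = 0.002842.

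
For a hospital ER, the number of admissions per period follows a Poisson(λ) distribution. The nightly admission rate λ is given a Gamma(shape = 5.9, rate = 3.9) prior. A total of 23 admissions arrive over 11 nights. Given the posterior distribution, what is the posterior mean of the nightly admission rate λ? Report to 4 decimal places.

With a Gamma(shape α, rate β) prior, the Poisson likelihood is conjugate: the posterior is Gamma(α + ΣXᵢ, β + n).
Posterior: Gamma(α+S, β+n) = Gamma(5.9+23, 3.9+11) = Gamma(28.9, 14.9).
Posterior mean = α/β = 28.9/14.9 = 1.9396.

1.9396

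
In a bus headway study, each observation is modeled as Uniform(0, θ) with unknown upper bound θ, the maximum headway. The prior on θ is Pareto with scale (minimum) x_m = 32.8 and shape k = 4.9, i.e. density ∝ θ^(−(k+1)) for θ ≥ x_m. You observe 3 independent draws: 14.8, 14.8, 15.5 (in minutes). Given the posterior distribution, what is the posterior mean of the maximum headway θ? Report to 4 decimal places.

A Pareto(scale x_m, shape k) prior on the upper bound θ of Uniform(0, θ) is conjugate: posterior is Pareto(max(x_m, max xᵢ), k + n).
Sample maximum = 15.5; prior scale x_m = 32.8 → posterior scale = max = 32.8.
Posterior shape = 4.9 + 3 = 7.9.
E[θ|data] = k·x_m/(k−1) = 7.9·32.8/6.9 = 37.5536.

37.5536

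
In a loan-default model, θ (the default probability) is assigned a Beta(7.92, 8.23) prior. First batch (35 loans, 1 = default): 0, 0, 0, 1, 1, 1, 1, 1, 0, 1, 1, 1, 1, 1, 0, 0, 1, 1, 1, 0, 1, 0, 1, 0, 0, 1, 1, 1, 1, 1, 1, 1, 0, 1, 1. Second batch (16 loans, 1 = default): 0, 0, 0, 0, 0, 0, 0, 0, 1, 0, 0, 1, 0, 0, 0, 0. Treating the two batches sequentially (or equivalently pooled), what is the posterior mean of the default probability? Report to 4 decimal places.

0.5051

The Beta prior is conjugate to a Binomial/Bernoulli likelihood; the update adds successes to α and failures to β.
After batch 1: Beta(7.92+24, 8.23+11) = Beta(31.92, 19.23).
After batch 2: Beta(31.92+2, 19.23+14) = Beta(33.92, 33.23).
Posterior mean = α/(α+β) = 33.92/67.15 = 0.5051.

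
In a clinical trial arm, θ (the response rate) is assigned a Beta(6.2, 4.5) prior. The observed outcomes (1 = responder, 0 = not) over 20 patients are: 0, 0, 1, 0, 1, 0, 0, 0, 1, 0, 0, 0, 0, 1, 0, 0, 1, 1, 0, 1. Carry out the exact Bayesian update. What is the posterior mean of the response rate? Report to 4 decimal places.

The Beta prior is conjugate to a Binomial/Bernoulli likelihood; the update adds successes to α and failures to β.
Posterior: Beta(α+k, β+n−k) = Beta(6.2+7, 4.5+13) = Beta(13.2, 17.5).
Posterior mean = α/(α+β) = 13.2/30.7 = 0.4300.

0.4300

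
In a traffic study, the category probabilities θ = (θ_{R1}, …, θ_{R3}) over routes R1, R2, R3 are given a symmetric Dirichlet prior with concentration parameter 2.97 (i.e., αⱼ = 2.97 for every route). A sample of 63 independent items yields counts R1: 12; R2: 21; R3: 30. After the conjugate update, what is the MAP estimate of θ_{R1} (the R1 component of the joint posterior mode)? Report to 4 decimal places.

0.2027

The Dirichlet prior is conjugate to the Multinomial likelihood: each posterior αⱼ = prior αⱼ + observed count nⱼ.
Posterior concentration: (14.97, 23.97, 32.97), total = 71.91.
Joint mode component: (α_{R1}−1)/(Σα−K) = 13.97/68.91 = 0.2027.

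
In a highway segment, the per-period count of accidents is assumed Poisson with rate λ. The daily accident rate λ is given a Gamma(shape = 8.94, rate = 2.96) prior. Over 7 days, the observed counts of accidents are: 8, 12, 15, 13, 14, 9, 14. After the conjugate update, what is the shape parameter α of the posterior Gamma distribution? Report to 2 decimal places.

93.94

With a Gamma(shape α, rate β) prior, the Poisson likelihood is conjugate: the posterior is Gamma(α + ΣXᵢ, β + n).
Sum of counts S = 85 over n = 7 days.
Posterior: Gamma(α+S, β+n) = Gamma(8.94+85, 2.96+7) = Gamma(93.94, 9.96).
Posterior α = 93.94.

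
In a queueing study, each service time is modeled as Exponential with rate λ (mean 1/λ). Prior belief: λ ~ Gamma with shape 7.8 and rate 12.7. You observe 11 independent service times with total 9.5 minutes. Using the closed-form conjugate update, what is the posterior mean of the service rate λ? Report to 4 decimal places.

0.8468

With a Gamma(shape α, rate β) prior on the exponential rate λ, the posterior after n observations with total T = Σxᵢ is Gamma(α+n, β+T).
Posterior: Gamma(7.8+11, 12.7+9.5) = Gamma(18.8, 22.2).
Posterior mean of λ = α/β = 18.8/22.2 = 0.8468.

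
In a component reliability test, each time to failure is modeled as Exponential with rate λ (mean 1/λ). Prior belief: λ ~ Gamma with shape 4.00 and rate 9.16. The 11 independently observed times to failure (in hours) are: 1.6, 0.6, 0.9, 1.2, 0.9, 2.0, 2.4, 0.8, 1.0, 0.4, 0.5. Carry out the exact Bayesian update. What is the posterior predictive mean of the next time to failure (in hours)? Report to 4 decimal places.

1.5329

With a Gamma(shape α, rate β) prior on the exponential rate λ, the posterior after n observations with total T = Σxᵢ is Gamma(α+n, β+T).
Sum of observations T = 12.3 hours; n = 11.
Posterior: Gamma(4.00+11, 9.16+12.3) = Gamma(15.00, 21.46).
The predictive distribution for the next observation is Lomax; its mean is β/(α−1) = 21.46/14.00 = 1.5329.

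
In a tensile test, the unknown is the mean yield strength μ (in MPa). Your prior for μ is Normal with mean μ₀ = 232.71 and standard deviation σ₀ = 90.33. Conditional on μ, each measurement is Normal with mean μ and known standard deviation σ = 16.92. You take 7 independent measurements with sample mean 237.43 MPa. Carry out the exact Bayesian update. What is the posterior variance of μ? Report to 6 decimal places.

40.694085

For Normal data with known variance σ², a Normal(μ₀, σ₀²) prior on μ is conjugate. Posterior precision = 1/σ₀² + n/σ²; posterior mean is the precision-weighted average of μ₀ and x̄.
σ₀² = 90.33² = 8159.5089, σ² = 16.92² = 286.2864; σ² + n·σ₀² = 286.2864 + 7·8159.5089 = 57402.8487.
Posterior precision = 1/σ₀² + n/σ² = 1/8159.5089 + 7/286.2864 = (σ² + n·σ₀²)/(σ₀²σ²) = 57402.8487/(8159.5089·286.2864); posterior variance σₙ² = σ₀²σ²/(σ² + n·σ₀²) = 8159.5089·286.2864/57402.8487 = 40.694085.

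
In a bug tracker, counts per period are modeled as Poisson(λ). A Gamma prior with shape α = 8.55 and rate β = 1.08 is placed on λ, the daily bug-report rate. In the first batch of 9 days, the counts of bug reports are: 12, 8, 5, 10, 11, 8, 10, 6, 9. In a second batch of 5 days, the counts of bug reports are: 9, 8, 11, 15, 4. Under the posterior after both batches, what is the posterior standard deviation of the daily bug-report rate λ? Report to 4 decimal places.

0.7692

With a Gamma(shape α, rate β) prior, the Poisson likelihood is conjugate: the posterior is Gamma(α + ΣXᵢ, β + n).
Batch 1: sum of counts S = 79 over n = 9 days.
After batch 1: Gamma(α+S, β+n) = Gamma(8.55+79, 1.08+9) = Gamma(87.55, 10.08).
Batch 2: sum of counts S = 47 over n = 5 days.
After batch 2: Gamma(α+S, β+n) = Gamma(87.55+47, 10.08+5) = Gamma(134.55, 15.08).
SD = √α/β = √134.55/15.08 = 0.7692.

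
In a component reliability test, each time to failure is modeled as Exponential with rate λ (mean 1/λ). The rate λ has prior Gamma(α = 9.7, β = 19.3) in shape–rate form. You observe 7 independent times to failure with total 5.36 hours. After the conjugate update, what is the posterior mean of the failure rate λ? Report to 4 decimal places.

0.6772

With a Gamma(shape α, rate β) prior on the exponential rate λ, the posterior after n observations with total T = Σxᵢ is Gamma(α+n, β+T).
Posterior: Gamma(9.7+7, 19.3+5.36) = Gamma(16.7, 24.66).
Posterior mean of λ = α/β = 16.7/24.66 = 0.6772.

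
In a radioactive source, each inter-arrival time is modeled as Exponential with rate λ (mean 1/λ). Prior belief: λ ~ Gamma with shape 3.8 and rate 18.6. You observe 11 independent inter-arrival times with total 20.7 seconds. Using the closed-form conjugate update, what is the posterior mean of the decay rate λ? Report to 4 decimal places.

With a Gamma(shape α, rate β) prior on the exponential rate λ, the posterior after n observations with total T = Σxᵢ is Gamma(α+n, β+T).
Posterior: Gamma(3.8+11, 18.6+20.7) = Gamma(14.8, 39.3).
Posterior mean of λ = α/β = 14.8/39.3 = 0.3766.

0.3766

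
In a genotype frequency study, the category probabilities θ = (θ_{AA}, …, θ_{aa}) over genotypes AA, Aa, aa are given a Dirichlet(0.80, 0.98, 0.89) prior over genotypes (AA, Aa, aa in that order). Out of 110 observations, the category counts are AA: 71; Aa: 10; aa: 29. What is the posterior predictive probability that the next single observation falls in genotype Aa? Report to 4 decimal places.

0.0975

The Dirichlet prior is conjugate to the Multinomial likelihood: each posterior αⱼ = prior αⱼ + observed count nⱼ.
Posterior concentration: (71.80, 10.98, 29.89), total = 112.67.
P(next = Aa | data) = α_{Aa}/Σα = 0.0975.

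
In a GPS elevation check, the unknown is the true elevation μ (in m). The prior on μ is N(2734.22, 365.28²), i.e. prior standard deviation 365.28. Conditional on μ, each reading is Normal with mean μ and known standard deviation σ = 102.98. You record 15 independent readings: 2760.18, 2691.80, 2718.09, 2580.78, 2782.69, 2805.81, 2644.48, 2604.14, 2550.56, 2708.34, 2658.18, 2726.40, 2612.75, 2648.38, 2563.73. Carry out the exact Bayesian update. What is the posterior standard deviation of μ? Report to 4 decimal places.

26.5192

For Normal data with known variance σ², a Normal(μ₀, σ₀²) prior on μ is conjugate. Posterior precision = 1/σ₀² + n/σ²; posterior mean is the precision-weighted average of μ₀ and x̄.
σ₀² = 365.28² = 133429.4784, σ² = 102.98² = 10604.8804; σ² + n·σ₀² = 10604.8804 + 15·133429.4784 = 2012047.0564.
Posterior precision = 1/σ₀² + n/σ² = 1/133429.4784 + 15/10604.8804 = (σ² + n·σ₀²)/(σ₀²σ²) = 2012047.0564/(133429.4784·10604.8804); posterior variance σₙ² = σ₀²σ²/(σ² + n·σ₀²) = 133429.4784·10604.8804/2012047.0564 = 703.265689.
Posterior SD = √σₙ² = √(133429.4784·10604.8804/2012047.0564) = 26.5192.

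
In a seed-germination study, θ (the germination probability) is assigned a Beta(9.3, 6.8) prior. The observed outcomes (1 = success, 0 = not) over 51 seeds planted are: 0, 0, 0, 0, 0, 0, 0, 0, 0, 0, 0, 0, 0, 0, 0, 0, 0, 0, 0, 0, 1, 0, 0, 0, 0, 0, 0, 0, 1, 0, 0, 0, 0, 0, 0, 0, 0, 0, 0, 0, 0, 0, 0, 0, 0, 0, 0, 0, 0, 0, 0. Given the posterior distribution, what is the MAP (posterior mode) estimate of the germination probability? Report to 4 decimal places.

The Beta prior is conjugate to a Binomial/Bernoulli likelihood; the update adds successes to α and failures to β.
Posterior: Beta(α+k, β+n−k) = Beta(9.3+2, 6.8+49) = Beta(11.3, 55.8).
Mode of Beta(a,b) for a,b>1 is (a−1)/(a+b−2) = 10.3/65.1 = 0.1582.

0.1582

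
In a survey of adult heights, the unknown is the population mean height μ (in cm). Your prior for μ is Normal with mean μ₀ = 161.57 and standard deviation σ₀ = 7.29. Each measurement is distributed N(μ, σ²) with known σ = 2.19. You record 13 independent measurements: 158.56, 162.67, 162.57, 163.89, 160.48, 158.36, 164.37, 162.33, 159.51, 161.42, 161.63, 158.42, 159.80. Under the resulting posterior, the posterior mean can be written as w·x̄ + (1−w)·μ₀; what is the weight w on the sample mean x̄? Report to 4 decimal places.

0.9931

For Normal data with known variance σ², a Normal(μ₀, σ₀²) prior on μ is conjugate. Posterior precision = 1/σ₀² + n/σ²; posterior mean is the precision-weighted average of μ₀ and x̄.
σ₀² = 7.29² = 53.1441, σ² = 2.19² = 4.7961. Prior precision 1/σ₀² = 1/53.1441; data precision n/σ² = 13/4.7961.
w = (n/σ²)/(1/σ₀² + n/σ²) = n·σ₀²/(σ² + n·σ₀²) = 13·53.1441/(4.7961 + 13·53.1441) = 690.8733/695.6694 = 0.9931.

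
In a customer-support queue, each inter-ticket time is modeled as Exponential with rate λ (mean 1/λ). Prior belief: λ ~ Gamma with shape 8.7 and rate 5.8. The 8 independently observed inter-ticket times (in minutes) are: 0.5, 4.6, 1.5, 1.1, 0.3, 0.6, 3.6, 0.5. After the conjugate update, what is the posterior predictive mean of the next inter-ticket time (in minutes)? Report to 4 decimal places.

With a Gamma(shape α, rate β) prior on the exponential rate λ, the posterior after n observations with total T = Σxᵢ is Gamma(α+n, β+T).
Sum of observations T = 12.7 minutes; n = 8.
Posterior: Gamma(8.7+8, 5.8+12.7) = Gamma(16.7, 18.5).
The predictive distribution for the next observation is Lomax; its mean is β/(α−1) = 18.5/15.7 = 1.1783.

1.1783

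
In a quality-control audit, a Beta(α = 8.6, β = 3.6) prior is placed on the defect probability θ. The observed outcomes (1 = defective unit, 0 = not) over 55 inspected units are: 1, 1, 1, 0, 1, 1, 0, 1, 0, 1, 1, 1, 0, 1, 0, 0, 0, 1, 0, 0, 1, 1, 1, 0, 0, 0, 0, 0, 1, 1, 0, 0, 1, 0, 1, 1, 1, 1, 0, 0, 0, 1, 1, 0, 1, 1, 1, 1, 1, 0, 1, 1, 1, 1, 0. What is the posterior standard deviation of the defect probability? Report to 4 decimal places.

The Beta prior is conjugate to a Binomial/Bernoulli likelihood; the update adds successes to α and failures to β.
Posterior: Beta(α+k, β+n−k) = Beta(8.6+32, 3.6+23) = Beta(40.6, 26.6).
Var = αβ/((α+β)²(α+β+1)) = 40.6·26.6/(67.2²·68.2) = 0.00350659; SD = √0.00350659 = 0.0592.

0.0592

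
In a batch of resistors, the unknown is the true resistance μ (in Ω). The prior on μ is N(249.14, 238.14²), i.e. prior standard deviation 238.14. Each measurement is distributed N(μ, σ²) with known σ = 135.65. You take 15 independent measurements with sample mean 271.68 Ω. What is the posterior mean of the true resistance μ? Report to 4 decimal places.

For Normal data with known variance σ², a Normal(μ₀, σ₀²) prior on μ is conjugate. Posterior precision = 1/σ₀² + n/σ²; posterior mean is the precision-weighted average of μ₀ and x̄.
n·x̄ = 15·271.68 = 4075.2.
σ₀² = 238.14² = 56710.6596, σ² = 135.65² = 18400.9225; σ² + n·σ₀² = 18400.9225 + 15·56710.6596 = 869060.8165.
Posterior mean = (μ₀/σ₀² + n·x̄/σ²)/(1/σ₀² + n/σ²) = (σ²·μ₀ + σ₀²·n·x̄)/(σ² + n·σ₀²) = (18400.9225·249.14 + 56710.6596·4075.2)/869060.8165 = 235691685.83357/869060.8165 = 271.2028.

271.2028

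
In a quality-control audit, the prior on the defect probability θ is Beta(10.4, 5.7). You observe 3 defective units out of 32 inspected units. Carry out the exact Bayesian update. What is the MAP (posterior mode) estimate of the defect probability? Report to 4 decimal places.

The Beta prior is conjugate to a Binomial/Bernoulli likelihood; the update adds successes to α and failures to β.
Posterior: Beta(α+k, β+n−k) = Beta(10.4+3, 5.7+29) = Beta(13.4, 34.7).
Mode of Beta(a,b) for a,b>1 is (a−1)/(a+b−2) = 12.4/46.1 = 0.2690.

0.2690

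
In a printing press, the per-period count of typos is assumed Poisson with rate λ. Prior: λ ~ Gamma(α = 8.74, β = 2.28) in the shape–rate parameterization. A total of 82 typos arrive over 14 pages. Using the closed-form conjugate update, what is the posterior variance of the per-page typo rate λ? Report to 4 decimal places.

With a Gamma(shape α, rate β) prior, the Poisson likelihood is conjugate: the posterior is Gamma(α + ΣXᵢ, β + n).
Posterior: Gamma(α+S, β+n) = Gamma(8.74+82, 2.28+14) = Gamma(90.74, 16.28).
Var = α/β² = 90.74/16.28² = 0.3424.

0.3424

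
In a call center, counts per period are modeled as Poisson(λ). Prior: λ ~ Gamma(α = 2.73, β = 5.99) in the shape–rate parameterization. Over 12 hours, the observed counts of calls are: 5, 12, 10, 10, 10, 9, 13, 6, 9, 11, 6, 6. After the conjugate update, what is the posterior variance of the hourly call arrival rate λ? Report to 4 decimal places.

With a Gamma(shape α, rate β) prior, the Poisson likelihood is conjugate: the posterior is Gamma(α + ΣXᵢ, β + n).
Sum of counts S = 107 over n = 12 hours.
Posterior: Gamma(α+S, β+n) = Gamma(2.73+107, 5.99+12) = Gamma(109.73, 17.99).
Var = α/β² = 109.73/17.99² = 0.3390.

0.3390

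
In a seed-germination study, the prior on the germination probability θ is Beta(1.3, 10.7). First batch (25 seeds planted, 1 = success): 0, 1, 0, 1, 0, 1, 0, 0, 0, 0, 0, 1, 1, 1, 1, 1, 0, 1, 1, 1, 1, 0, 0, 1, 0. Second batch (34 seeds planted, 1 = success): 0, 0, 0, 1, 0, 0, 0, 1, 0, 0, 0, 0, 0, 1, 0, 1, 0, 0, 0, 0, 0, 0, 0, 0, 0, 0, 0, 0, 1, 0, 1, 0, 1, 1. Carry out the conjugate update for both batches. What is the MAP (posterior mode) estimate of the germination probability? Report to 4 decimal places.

The Beta prior is conjugate to a Binomial/Bernoulli likelihood; the update adds successes to α and failures to β.
After batch 1: Beta(1.3+13, 10.7+12) = Beta(14.3, 22.7).
After batch 2: Beta(14.3+8, 22.7+26) = Beta(22.3, 48.7).
Mode of Beta(a,b) for a,b>1 is (a−1)/(a+b−2) = 21.3/69.0 = 0.3087.

0.3087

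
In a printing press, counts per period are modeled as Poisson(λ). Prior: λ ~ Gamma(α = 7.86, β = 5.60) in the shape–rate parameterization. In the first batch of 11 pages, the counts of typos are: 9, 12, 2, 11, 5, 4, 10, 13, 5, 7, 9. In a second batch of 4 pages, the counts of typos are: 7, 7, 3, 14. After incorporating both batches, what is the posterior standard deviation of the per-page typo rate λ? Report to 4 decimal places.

With a Gamma(shape α, rate β) prior, the Poisson likelihood is conjugate: the posterior is Gamma(α + ΣXᵢ, β + n).
Batch 1: sum of counts S = 87 over n = 11 pages.
After batch 1: Gamma(α+S, β+n) = Gamma(7.86+87, 5.60+11) = Gamma(94.86, 16.60).
Batch 2: sum of counts S = 31 over n = 4 pages.
After batch 2: Gamma(α+S, β+n) = Gamma(94.86+31, 16.60+4) = Gamma(125.86, 20.60).
SD = √α/β = √125.86/20.60 = 0.5446.

0.5446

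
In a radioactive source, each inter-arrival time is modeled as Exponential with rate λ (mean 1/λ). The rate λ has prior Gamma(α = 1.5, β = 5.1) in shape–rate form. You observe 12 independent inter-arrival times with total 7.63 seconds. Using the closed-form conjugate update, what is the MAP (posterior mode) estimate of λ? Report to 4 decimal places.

0.9819

With a Gamma(shape α, rate β) prior on the exponential rate λ, the posterior after n observations with total T = Σxᵢ is Gamma(α+n, β+T).
Posterior: Gamma(1.5+12, 5.1+7.63) = Gamma(13.5, 12.73).
Mode = (α−1)/β = 0.9819.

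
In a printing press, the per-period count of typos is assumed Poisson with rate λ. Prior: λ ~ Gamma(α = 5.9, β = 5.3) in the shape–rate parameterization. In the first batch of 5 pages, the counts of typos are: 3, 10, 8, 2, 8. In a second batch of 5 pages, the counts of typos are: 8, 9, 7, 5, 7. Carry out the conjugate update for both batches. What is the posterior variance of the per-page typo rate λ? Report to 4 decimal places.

With a Gamma(shape α, rate β) prior, the Poisson likelihood is conjugate: the posterior is Gamma(α + ΣXᵢ, β + n).
Batch 1: sum of counts S = 31 over n = 5 pages.
After batch 1: Gamma(α+S, β+n) = Gamma(5.9+31, 5.3+5) = Gamma(36.9, 10.3).
Batch 2: sum of counts S = 36 over n = 5 pages.
After batch 2: Gamma(α+S, β+n) = Gamma(36.9+36, 10.3+5) = Gamma(72.9, 15.3).
Var = α/β² = 72.9/15.3² = 0.3114.

0.3114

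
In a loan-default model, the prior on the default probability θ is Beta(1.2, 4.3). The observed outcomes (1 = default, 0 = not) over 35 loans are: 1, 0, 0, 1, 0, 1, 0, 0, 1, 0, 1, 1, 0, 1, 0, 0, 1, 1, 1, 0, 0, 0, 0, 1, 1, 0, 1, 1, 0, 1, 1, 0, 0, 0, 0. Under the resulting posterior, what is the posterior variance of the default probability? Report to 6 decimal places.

The Beta prior is conjugate to a Binomial/Bernoulli likelihood; the update adds successes to α and failures to β.
Posterior: Beta(α+k, β+n−k) = Beta(1.2+16, 4.3+19) = Beta(17.2, 23.3).
Var = αβ/((α+β)²(α+β+1)) = 17.2·23.3/(40.5²·41.5) = 0.005887.

0.005887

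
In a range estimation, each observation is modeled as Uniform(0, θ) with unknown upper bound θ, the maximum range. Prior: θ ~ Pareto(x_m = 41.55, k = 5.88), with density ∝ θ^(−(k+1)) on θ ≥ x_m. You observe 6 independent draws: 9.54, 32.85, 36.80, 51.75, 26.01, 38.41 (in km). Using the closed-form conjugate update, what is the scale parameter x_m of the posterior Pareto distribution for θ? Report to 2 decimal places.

A Pareto(scale x_m, shape k) prior on the upper bound θ of Uniform(0, θ) is conjugate: posterior is Pareto(max(x_m, max xᵢ), k + n).
Sample maximum = 51.75; prior scale x_m = 41.55 → posterior scale = max = 51.75.
Posterior shape = 5.88 + 6 = 11.88.
Posterior scale x_m = 51.75.

51.75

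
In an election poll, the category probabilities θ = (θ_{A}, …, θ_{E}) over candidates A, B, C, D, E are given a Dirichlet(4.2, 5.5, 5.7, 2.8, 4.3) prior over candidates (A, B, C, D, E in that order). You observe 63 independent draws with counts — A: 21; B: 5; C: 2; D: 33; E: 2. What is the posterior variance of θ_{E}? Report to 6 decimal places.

The Dirichlet prior is conjugate to the Multinomial likelihood: each posterior αⱼ = prior αⱼ + observed count nⱼ.
Posterior concentration: (25.2, 10.5, 7.7, 35.8, 6.3), total = 85.5.
Var[θ_j] = α_j(Σα−α_j)/((Σα)²(Σα+1)) = 6.3·79.2/(85.5²·86.5) = 0.000789.

0.000789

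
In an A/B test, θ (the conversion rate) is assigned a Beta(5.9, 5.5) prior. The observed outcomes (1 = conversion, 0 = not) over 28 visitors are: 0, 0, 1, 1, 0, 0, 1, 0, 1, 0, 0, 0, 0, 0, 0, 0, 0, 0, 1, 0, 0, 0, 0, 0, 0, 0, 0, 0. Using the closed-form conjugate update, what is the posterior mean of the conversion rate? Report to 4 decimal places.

The Beta prior is conjugate to a Binomial/Bernoulli likelihood; the update adds successes to α and failures to β.
Posterior: Beta(α+k, β+n−k) = Beta(5.9+5, 5.5+23) = Beta(10.9, 28.5).
Posterior mean = α/(α+β) = 10.9/39.4 = 0.2766.

0.2766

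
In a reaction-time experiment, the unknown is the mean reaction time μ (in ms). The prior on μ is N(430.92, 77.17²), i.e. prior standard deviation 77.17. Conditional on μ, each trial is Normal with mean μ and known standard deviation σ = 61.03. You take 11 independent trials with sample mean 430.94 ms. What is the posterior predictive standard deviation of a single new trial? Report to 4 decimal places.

63.6007

For Normal data with known variance σ², a Normal(μ₀, σ₀²) prior on μ is conjugate. Posterior precision = 1/σ₀² + n/σ²; posterior mean is the precision-weighted average of μ₀ and x̄.
σ₀² = 77.17² = 5955.2089, σ² = 61.03² = 3724.6609; σ² + n·σ₀² = 3724.6609 + 11·5955.2089 = 69231.9588.
Posterior precision = 1/σ₀² + n/σ² = 1/5955.2089 + 11/3724.6609 = (σ² + n·σ₀²)/(σ₀²σ²) = 69231.9588/(5955.2089·3724.6609); posterior variance σₙ² = σ₀²σ²/(σ² + n·σ₀²) = 5955.2089·3724.6609/69231.9588 = 320.388649.
Predictive variance for one new observation = σₙ² + σ² = 5955.2089·3724.6609/69231.9588 + 3724.6609 = σ²·(σ₀² + 69231.9588)/69231.9588 = 3724.6609·75187.1677/69231.9588 = 4045.049549; SD = √(3724.6609·75187.1677/69231.9588) = 63.6007.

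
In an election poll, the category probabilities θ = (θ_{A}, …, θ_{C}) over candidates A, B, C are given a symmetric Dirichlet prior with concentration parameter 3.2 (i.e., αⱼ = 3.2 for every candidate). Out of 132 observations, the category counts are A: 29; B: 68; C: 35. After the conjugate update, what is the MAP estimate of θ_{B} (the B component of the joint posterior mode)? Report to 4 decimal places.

The Dirichlet prior is conjugate to the Multinomial likelihood: each posterior αⱼ = prior αⱼ + observed count nⱼ.
Posterior concentration: (32.2, 71.2, 38.2), total = 141.6.
Joint mode component: (α_{B}−1)/(Σα−K) = 70.2/138.6 = 0.5065.

0.5065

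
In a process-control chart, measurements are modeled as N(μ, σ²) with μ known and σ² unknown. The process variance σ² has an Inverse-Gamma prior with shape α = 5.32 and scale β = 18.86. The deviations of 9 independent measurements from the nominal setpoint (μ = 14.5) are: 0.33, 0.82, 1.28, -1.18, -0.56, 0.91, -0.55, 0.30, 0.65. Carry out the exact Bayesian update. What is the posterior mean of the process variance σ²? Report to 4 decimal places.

With known mean μ and an Inverse-Gamma(α, β) prior on σ², the Normal likelihood is conjugate: posterior is Inv-Gamma(α + n/2, β + Σ(xᵢ−μ)²/2).
Σ(xᵢ−μ)² = (0.33)² + (0.82)² + (1.28)² + (-1.18)² + (-0.56)² + (0.91)² + (-0.55)² + (0.30)² + (0.65)² = 5.7688.
Posterior: Inv-Gamma(5.32 + 9/2, 18.86 + 5.7688/2) = Inv-Gamma(9.82, 21.74440).
E[σ²|data] = β/(α−1) = 21.74440/8.82 = 2.4654.

2.4654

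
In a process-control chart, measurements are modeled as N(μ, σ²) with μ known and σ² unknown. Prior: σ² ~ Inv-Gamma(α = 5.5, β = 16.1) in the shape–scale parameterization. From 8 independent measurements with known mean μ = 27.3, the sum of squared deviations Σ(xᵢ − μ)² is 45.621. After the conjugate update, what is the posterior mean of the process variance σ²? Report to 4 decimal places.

4.5777

With known mean μ and an Inverse-Gamma(α, β) prior on σ², the Normal likelihood is conjugate: posterior is Inv-Gamma(α + n/2, β + Σ(xᵢ−μ)²/2).
Posterior: Inv-Gamma(5.5 + 8/2, 16.1 + 45.621/2) = Inv-Gamma(9.50, 38.9105).
E[σ²|data] = β/(α−1) = 38.9105/8.50 = 4.5777.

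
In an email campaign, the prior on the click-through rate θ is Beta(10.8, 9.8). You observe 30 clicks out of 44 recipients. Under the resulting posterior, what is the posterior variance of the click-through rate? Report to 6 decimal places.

The Beta prior is conjugate to a Binomial/Bernoulli likelihood; the update adds successes to α and failures to β.
Posterior: Beta(α+k, β+n−k) = Beta(10.8+30, 9.8+14) = Beta(40.8, 23.8).
Var = αβ/((α+β)²(α+β+1)) = 40.8·23.8/(64.6²·65.6) = 0.003547.

0.003547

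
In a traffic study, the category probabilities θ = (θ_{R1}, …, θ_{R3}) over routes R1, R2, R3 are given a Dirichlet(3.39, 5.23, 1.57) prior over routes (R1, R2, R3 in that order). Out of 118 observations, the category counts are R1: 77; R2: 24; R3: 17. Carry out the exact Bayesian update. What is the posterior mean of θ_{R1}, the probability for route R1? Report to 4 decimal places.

0.6271

The Dirichlet prior is conjugate to the Multinomial likelihood: each posterior αⱼ = prior αⱼ + observed count nⱼ.
Posterior concentration: (80.39, 29.23, 18.57), total = 128.19.
E[θ_{R1}|data] = α_{R1}/Σα = 80.39/128.19 = 0.6271.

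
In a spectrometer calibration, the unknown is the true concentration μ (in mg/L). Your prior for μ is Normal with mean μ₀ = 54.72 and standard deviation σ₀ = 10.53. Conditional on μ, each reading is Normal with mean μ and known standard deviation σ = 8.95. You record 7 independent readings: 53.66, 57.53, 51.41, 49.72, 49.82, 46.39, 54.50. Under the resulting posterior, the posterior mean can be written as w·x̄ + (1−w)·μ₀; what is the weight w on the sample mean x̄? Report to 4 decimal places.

0.9065

For Normal data with known variance σ², a Normal(μ₀, σ₀²) prior on μ is conjugate. Posterior precision = 1/σ₀² + n/σ²; posterior mean is the precision-weighted average of μ₀ and x̄.
σ₀² = 10.53² = 110.8809, σ² = 8.95² = 80.1025. Prior precision 1/σ₀² = 1/110.8809; data precision n/σ² = 7/80.1025.
w = (n/σ²)/(1/σ₀² + n/σ²) = n·σ₀²/(σ² + n·σ₀²) = 7·110.8809/(80.1025 + 7·110.8809) = 776.1663/856.2688 = 0.9065.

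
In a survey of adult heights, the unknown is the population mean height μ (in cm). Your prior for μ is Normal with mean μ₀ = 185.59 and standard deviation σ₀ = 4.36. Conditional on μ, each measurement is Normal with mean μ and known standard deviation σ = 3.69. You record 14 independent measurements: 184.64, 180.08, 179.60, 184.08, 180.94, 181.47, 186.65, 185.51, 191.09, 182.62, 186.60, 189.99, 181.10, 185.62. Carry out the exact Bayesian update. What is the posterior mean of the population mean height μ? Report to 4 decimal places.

For Normal data with known variance σ², a Normal(μ₀, σ₀²) prior on μ is conjugate. Posterior precision = 1/σ₀² + n/σ²; posterior mean is the precision-weighted average of μ₀ and x̄.
Σxᵢ = 184.64 + 180.08 + 179.60 + 184.08 + 180.94 + 181.47 + 186.65 + 185.51 + 191.09 + 182.62 + 186.60 + 189.99 + 181.10 + 185.62 = 2579.99, so n·x̄ = 2579.99.
σ₀² = 4.36² = 19.0096, σ² = 3.69² = 13.6161; σ² + n·σ₀² = 13.6161 + 14·19.0096 = 279.7505.
Posterior mean = (μ₀/σ₀² + n·x̄/σ²)/(1/σ₀² + n/σ²) = (σ²·μ₀ + σ₀²·n·x̄)/(σ² + n·σ₀²) = (13.6161·185.59 + 19.0096·2579.99)/279.7505 = 51571.589903/279.7505 = 184.3485.

184.3485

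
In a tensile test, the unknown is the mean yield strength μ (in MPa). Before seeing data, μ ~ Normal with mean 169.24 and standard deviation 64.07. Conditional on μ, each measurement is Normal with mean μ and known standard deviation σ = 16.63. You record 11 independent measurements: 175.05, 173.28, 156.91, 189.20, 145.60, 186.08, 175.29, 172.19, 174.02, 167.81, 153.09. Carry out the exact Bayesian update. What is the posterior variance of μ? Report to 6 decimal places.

24.988490

For Normal data with known variance σ², a Normal(μ₀, σ₀²) prior on μ is conjugate. Posterior precision = 1/σ₀² + n/σ²; posterior mean is the precision-weighted average of μ₀ and x̄.
σ₀² = 64.07² = 4104.9649, σ² = 16.63² = 276.5569; σ² + n·σ₀² = 276.5569 + 11·4104.9649 = 45431.1708.
Posterior precision = 1/σ₀² + n/σ² = 1/4104.9649 + 11/276.5569 = (σ² + n·σ₀²)/(σ₀²σ²) = 45431.1708/(4104.9649·276.5569); posterior variance σₙ² = σ₀²σ²/(σ² + n·σ₀²) = 4104.9649·276.5569/45431.1708 = 24.988490.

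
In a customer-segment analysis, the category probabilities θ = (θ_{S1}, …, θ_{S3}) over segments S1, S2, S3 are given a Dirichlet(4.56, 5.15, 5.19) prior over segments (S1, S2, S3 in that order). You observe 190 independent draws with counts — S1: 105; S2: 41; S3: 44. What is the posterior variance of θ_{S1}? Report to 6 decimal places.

0.001208

The Dirichlet prior is conjugate to the Multinomial likelihood: each posterior αⱼ = prior αⱼ + observed count nⱼ.
Posterior concentration: (109.56, 46.15, 49.19), total = 204.90.
Var[θ_j] = α_j(Σα−α_j)/((Σα)²(Σα+1)) = 109.56·95.34/(204.90²·205.90) = 0.001208.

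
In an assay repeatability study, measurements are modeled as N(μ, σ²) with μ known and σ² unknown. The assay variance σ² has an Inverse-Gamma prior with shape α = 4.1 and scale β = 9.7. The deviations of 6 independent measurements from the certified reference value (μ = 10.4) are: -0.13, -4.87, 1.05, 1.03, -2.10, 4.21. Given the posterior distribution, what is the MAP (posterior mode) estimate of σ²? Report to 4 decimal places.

4.1624

With known mean μ and an Inverse-Gamma(α, β) prior on σ², the Normal likelihood is conjugate: posterior is Inv-Gamma(α + n/2, β + Σ(xᵢ−μ)²/2).
Σ(xᵢ−μ)² = (-0.13)² + (-4.87)² + (1.05)² + (1.03)² + (-2.10)² + (4.21)² = 48.0313.
Posterior: Inv-Gamma(4.1 + 6/2, 9.7 + 48.0313/2) = Inv-Gamma(7.10, 33.71565).
Mode = β/(α+1) = 33.71565/8.10 = 4.1624.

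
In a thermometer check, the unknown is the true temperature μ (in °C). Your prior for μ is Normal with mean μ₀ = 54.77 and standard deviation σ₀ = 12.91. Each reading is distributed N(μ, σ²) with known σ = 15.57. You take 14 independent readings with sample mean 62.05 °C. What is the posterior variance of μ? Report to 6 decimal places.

15.686326

For Normal data with known variance σ², a Normal(μ₀, σ₀²) prior on μ is conjugate. Posterior precision = 1/σ₀² + n/σ²; posterior mean is the precision-weighted average of μ₀ and x̄.
σ₀² = 12.91² = 166.6681, σ² = 15.57² = 242.4249; σ² + n·σ₀² = 242.4249 + 14·166.6681 = 2575.7783.
Posterior precision = 1/σ₀² + n/σ² = 1/166.6681 + 14/242.4249 = (σ² + n·σ₀²)/(σ₀²σ²) = 2575.7783/(166.6681·242.4249); posterior variance σₙ² = σ₀²σ²/(σ² + n·σ₀²) = 166.6681·242.4249/2575.7783 = 15.686326.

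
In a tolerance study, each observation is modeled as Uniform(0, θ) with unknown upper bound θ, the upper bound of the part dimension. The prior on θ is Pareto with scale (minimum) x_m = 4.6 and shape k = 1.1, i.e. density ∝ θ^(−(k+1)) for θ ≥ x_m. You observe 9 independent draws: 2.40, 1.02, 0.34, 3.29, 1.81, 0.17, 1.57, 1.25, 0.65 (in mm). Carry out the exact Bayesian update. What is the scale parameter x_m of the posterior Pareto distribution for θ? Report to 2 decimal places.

4.60

A Pareto(scale x_m, shape k) prior on the upper bound θ of Uniform(0, θ) is conjugate: posterior is Pareto(max(x_m, max xᵢ), k + n).
Sample maximum = 3.29; prior scale x_m = 4.6 → posterior scale = max = 4.60.
Posterior shape = 1.1 + 9 = 10.1.
Posterior scale x_m = 4.60.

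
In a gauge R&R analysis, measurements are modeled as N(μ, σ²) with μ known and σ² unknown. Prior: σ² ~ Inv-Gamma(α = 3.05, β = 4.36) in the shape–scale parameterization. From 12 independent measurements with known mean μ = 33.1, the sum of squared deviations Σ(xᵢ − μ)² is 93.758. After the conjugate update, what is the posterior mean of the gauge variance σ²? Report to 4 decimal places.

6.3651

With known mean μ and an Inverse-Gamma(α, β) prior on σ², the Normal likelihood is conjugate: posterior is Inv-Gamma(α + n/2, β + Σ(xᵢ−μ)²/2).
Posterior: Inv-Gamma(3.05 + 12/2, 4.36 + 93.758/2) = Inv-Gamma(9.05, 51.2390).
E[σ²|data] = β/(α−1) = 51.2390/8.05 = 6.3651.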